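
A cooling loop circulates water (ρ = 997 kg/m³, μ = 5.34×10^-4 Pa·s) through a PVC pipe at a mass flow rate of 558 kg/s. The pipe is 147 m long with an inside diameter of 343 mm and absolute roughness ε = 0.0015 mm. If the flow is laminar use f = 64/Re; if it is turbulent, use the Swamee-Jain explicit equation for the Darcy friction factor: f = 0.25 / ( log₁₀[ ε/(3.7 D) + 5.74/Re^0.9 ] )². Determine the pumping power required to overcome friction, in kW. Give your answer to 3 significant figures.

P ≈ 42.2 kW

A = πD²/4 = π(0.343)²/4 = 0.0924 m²; mean velocity V = ṁ/(ρA) = 558/(997 · 0.0924) = 6.057 m/s.
Reynolds number Re = ρVD/μ = 997 · 6.057 · 0.343 / 0.000534 = 3.879e+06.
Re > 4000 → turbulent. Relative roughness ε/D = 1.5e-06/0.343 = 4.37e-06. Swamee-Jain: f = 0.25/(log₁₀[4.37e-06/3.7 + 5.74/3.879e+06^0.9])² = 0.25/(log₁₀[1.18e-06 + 6.75e-06])² = 0.25/(-5.101)² = 0.009609.
Darcy-Weisbach: ΔP = f(L/D)(ρV²/2) = 0.009609·(147/0.343)·(997·6.057²/2) = 0.009609·428.6·1.829e+04 = 7.531e+04 Pa.
Q = ṁ/ρ = 558/997 = 0.5597 m³/s.
Pumping power P = QΔP = 0.5597·7.531e+04 = 42150 W = 42.2 kW.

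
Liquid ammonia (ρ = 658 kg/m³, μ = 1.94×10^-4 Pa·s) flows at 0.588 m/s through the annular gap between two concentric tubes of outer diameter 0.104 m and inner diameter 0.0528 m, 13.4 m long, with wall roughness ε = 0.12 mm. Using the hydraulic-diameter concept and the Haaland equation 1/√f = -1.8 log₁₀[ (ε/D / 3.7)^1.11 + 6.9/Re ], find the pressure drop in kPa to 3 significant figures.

ΔP ≈ 0.769 kPa

Hydraulic diameter D_h = 4A/P = D_o - D_i = 0.104 - 0.0528 = 0.0512 m.
Re = ρVD_h/μ = 658·0.588·0.0512/0.000194 = 1.021e+05.
ε/D_h = 0.00012/0.0512 = 0.00234; Haaland gives 1/√f = -1.8 log₁₀[0.000282+6.76e-05] = 6.222, so f = 0.02583.
ΔP = f(L/D_h)(ρV²/2) = 0.02583·13.4/0.0512·113.7 = 769 Pa.
ΔP = 0.769 kPa.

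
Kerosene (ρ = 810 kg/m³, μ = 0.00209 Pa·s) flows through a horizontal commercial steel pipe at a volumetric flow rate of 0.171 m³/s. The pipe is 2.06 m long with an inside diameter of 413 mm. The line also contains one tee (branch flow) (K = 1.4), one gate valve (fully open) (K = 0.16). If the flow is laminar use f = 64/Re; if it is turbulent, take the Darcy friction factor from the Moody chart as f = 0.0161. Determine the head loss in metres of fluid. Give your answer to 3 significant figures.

h_f ≈ 0.136 m

Cross-sectional area A = πD²/4 = π(0.413)²/4 = 0.134 m²; mean velocity V = Q/A = 0.171/0.134 = 1.276 m/s.
Reynolds number Re = ρVD/μ = 810 · 1.276 · 0.413 / 0.00209 = 2.043e+05.
Re > 4000 → turbulent; use the Moody-chart value f = 0.0161.
Total minor-loss coefficient ΣK = 1·1.4 + 1·0.16 = 1.56.
ΔP = [f·L/D + ΣK]·(ρV²/2) = [0.0161·2.06/0.413 + 1.56]·(810·1.276²/2) = [0.08031 + 1.56]·659.9 = 1082 Pa.
Head loss h_f = ΔP/(ρg) = 1082/(810·9.81) = 0.136 m.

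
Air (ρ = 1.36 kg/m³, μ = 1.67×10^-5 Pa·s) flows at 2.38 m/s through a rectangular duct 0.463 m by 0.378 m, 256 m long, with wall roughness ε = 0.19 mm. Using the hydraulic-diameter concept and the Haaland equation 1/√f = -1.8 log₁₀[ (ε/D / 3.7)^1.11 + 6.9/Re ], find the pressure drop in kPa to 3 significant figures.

ΔP ≈ 0.0485 kPa

Hydraulic diameter D_h = 4A/P = 4·(0.463·0.378)/(2·(0.463+0.378)) = 0.7001/1.682 = 0.4162 m.
Re = ρVD_h/μ = 1.36·2.38·0.4162/1.67e-05 = 8.067e+04.
ε/D_h = 0.00019/0.4162 = 0.000457; Haaland gives 1/√f = -1.8 log₁₀[4.58e-05+8.55e-05] = 6.987, so f = 0.02049.
ΔP = f(L/D_h)(ρV²/2) = 0.02049·256/0.4162·3.852 = 48.54 Pa.
ΔP = 0.0485 kPa.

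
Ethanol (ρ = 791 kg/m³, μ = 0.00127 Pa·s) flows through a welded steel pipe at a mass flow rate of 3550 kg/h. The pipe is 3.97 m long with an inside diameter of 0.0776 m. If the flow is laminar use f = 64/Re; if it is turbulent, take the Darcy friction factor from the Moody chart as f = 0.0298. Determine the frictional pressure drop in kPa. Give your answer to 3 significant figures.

ṁ = 3550 kg/h = 3550/3600 = 0.9861 kg/s.
A = πD²/4 = π(0.0776)²/4 = 0.004729 m²; mean velocity V = ṁ/(ρA) = 0.9861/(791 · 0.004729) = 0.2636 m/s.
Reynolds number Re = ρVD/μ = 791 · 0.2636 · 0.0776 / 0.00127 = 1.274e+04.
Re > 4000 → turbulent; use the Moody-chart value f = 0.0298.
Darcy-Weisbach: ΔP = f(L/D)(ρV²/2) = 0.0298·(3.97/0.0776)·(791·0.2636²/2) = 0.0298·51.16·27.48 = 41.9 Pa.
ΔP = 41.9 Pa = 0.0419 kPa.

ΔP ≈ 0.0419 kPa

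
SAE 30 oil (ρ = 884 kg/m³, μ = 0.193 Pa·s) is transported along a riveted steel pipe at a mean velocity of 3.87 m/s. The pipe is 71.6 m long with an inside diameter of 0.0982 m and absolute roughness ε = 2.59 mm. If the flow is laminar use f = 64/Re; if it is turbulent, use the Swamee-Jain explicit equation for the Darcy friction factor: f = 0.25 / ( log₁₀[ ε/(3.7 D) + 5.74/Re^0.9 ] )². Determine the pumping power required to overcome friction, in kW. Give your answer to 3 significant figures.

P ≈ 5.20 kW

Reynolds number Re = ρVD/μ = 884 · 3.87 · 0.0982 / 0.193 = 1741.
Re < 2300 → laminar flow, so f = 64/Re = 64/1741 = 0.03677 (the turbulent correlation is not needed).
Darcy-Weisbach: ΔP = f(L/D)(ρV²/2) = 0.03677·(71.6/0.0982)·(884·3.87²/2) = 0.03677·729.1·6620 = 1.775e+05 Pa.
Q = V·A = 3.87·0.007574 = 0.02931 m³/s.
Pumping power P = QΔP = 0.02931·1.775e+05 = 5202 W = 5.20 kW.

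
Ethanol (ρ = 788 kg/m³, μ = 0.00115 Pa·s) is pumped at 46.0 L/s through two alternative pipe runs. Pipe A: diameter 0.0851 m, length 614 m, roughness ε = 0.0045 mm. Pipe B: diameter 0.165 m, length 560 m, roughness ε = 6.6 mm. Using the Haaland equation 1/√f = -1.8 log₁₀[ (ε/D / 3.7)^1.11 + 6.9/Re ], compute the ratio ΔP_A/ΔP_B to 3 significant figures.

ΔP_A/ΔP_B ≈ 6.40

Pipe A: V = Q/A = 0.046/0.005688 = 8.087 m/s; Re = 4.716e+05; ε/D = 5.29e-05; Haaland → f = 0.01382; ΔP_A = f(L/D)(ρV²/2) = 2.57e+06 Pa.
Pipe B: V = Q/A = 0.046/0.02138 = 2.151 m/s; Re = 2.432e+05; ε/D = 0.04; Haaland → f = 0.06491; ΔP_B = f(L/D)(ρV²/2) = 4.017e+05 Pa.
ΔP_A/ΔP_B = 2.57e+06/4.017e+05 = 6.40.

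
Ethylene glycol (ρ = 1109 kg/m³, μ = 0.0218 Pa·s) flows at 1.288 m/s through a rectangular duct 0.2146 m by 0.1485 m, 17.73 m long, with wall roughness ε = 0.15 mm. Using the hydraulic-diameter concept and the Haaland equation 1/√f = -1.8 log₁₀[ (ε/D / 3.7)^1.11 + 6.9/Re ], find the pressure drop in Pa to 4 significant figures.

Hydraulic diameter D_h = 4A/P = 4·(0.2146·0.1485)/(2·(0.2146+0.1485)) = 0.1275/0.7262 = 0.1755 m.
Re = ρVD_h/μ = 1109·1.288·0.1755/0.0218 = 1.15e+04.
ε/D_h = 0.00015/0.1755 = 0.000855; Haaland gives 1/√f = -1.8 log₁₀[9.19e-05+0.0006] = 5.688, so f = 0.03091.
ΔP = f(L/D_h)(ρV²/2) = 0.03091·17.73/0.1755·919.9 = 2872 Pa.

ΔP ≈ 2872 Pa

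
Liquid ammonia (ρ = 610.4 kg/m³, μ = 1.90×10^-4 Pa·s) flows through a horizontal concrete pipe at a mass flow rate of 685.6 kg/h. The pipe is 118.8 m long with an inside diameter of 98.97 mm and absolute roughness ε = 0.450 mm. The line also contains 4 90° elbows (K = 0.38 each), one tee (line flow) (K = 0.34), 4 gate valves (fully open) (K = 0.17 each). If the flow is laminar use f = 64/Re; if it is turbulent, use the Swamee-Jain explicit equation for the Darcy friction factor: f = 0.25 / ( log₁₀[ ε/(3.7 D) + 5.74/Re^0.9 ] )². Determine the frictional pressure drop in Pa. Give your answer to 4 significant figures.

ṁ = 685.6 kg/h = 685.6/3600 = 0.1904 kg/s.
A = πD²/4 = π(0.09897)²/4 = 0.007693 m²; mean velocity V = ṁ/(ρA) = 0.1904/(610.4 · 0.007693) = 0.04056 m/s.
Reynolds number Re = ρVD/μ = 610.4 · 0.04056 · 0.09897 / 0.00019 = 1.289e+04.
Re > 4000 → turbulent. Relative roughness ε/D = 0.00045/0.09897 = 0.00455. Swamee-Jain: f = 0.25/(log₁₀[0.00455/3.7 + 5.74/1.289e+04^0.9])² = 0.25/(log₁₀[0.00123 + 0.00115])² = 0.25/(-2.624)² = 0.0363.
Total minor-loss coefficient ΣK = 4·0.38 + 1·0.34 + 4·0.17 = 2.54.
ΔP = [f·L/D + ΣK]·(ρV²/2) = [0.0363·118.8/0.09897 + 2.54]·(610.4·0.04056²/2) = [43.58 + 2.54]·0.502 = 23.15 Pa.

ΔP ≈ 23.15 Pa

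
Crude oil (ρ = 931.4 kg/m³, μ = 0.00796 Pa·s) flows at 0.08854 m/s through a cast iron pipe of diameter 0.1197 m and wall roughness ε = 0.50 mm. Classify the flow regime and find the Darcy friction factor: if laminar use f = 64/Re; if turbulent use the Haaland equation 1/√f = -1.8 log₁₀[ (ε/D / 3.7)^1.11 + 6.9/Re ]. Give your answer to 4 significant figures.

Re = ρVD/μ = 931.4·0.08854·0.1197/0.00796 = 1240.
Re < 2300 → laminar, so f = 64/Re = 0.05161 (roughness is irrelevant in laminar flow).

f ≈ 0.05161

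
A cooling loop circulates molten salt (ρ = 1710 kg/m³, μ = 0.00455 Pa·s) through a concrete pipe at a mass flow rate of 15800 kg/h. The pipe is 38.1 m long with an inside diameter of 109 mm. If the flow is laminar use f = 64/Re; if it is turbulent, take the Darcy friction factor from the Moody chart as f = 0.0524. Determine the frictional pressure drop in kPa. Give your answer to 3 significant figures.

ΔP ≈ 1.18 kPa

ṁ = 15800 kg/h = 15800/3600 = 4.389 kg/s.
A = πD²/4 = π(0.109)²/4 = 0.009331 m²; mean velocity V = ṁ/(ρA) = 4.389/(1710 · 0.009331) = 0.2751 m/s.
Reynolds number Re = ρVD/μ = 1710 · 0.2751 · 0.109 / 0.00455 = 1.127e+04.
Re > 4000 → turbulent; use the Moody-chart value f = 0.0524.
Darcy-Weisbach: ΔP = f(L/D)(ρV²/2) = 0.0524·(38.1/0.109)·(1710·0.2751²/2) = 0.0524·349.5·64.68 = 1185 Pa.
ΔP = 1185 Pa = 1.18 kPa.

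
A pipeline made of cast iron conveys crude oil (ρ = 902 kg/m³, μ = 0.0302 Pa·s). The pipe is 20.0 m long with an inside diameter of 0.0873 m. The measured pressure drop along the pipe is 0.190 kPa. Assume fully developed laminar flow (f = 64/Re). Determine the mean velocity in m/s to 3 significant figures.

V ≈ 0.0749 m/s

For laminar flow, f = 64/Re with Re = ρVD/μ, so Darcy-Weisbach reduces to ΔP = 32μLV/D². Solving for V: V = ΔP·D²/(32μL) = 190·(0.0873)²/(32·0.0302·20) = 0.07492 m/s.
Check: Re = ρVD/μ = 902·0.07492·0.0873/0.0302 = 195.3 < 2300, so the laminar assumption holds.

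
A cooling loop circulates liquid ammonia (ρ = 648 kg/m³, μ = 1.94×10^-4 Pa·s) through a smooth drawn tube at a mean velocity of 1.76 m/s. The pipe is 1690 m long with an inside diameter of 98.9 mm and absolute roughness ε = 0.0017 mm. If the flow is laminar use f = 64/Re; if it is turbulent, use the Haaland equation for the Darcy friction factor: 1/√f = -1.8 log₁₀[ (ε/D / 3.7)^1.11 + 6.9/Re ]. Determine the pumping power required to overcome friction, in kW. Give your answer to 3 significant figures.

Reynolds number Re = ρVD/μ = 648 · 1.76 · 0.0989 / 0.000194 = 5.814e+05.
Re > 4000 → turbulent. Relative roughness ε/D = 1.7e-06/0.0989 = 1.72e-05. Haaland: 1/√f = -1.8 log₁₀[(1.72e-05/3.7)^1.11 + 6.9/5.814e+05] = -1.8 log₁₀[1.2e-06 + 1.19e-05] = 8.791, so f = 0.01294.
Darcy-Weisbach: ΔP = f(L/D)(ρV²/2) = 0.01294·(1690/0.0989)·(648·1.76²/2) = 0.01294·1.709e+04·1004 = 2.219e+05 Pa.
Q = V·A = 1.76·0.007682 = 0.01352 m³/s.
Pumping power P = QΔP = 0.01352·2.219e+05 = 3001 W = 3.00 kW.

P ≈ 3.00 kW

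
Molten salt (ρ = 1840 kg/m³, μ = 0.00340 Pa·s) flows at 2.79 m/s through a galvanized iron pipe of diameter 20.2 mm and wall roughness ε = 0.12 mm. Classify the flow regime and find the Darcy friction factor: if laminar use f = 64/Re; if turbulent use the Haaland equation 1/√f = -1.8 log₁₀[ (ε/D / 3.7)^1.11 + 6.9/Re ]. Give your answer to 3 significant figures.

f ≈ 0.0345

Re = ρVD/μ = 1840·2.79·0.0202/0.0034 = 3.05e+04.
Re > 4000 → turbulent. ε/D = 0.00012/0.0202 = 0.00594; Haaland: 1/√f = -1.8 log₁₀[0.000791 + 0.000226] = 5.387, so f = 0.03447.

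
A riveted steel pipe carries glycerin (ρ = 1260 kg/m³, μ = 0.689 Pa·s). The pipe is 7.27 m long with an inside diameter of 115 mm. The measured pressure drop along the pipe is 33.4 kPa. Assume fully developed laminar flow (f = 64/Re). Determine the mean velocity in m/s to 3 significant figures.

For laminar flow, f = 64/Re with Re = ρVD/μ, so Darcy-Weisbach reduces to ΔP = 32μLV/D². Solving for V: V = ΔP·D²/(32μL) = 3.34e+04·(0.115)²/(32·0.689·7.27) = 2.756 m/s.
Check: Re = ρVD/μ = 1260·2.756·0.115/0.689 = 579.5 < 2300, so the laminar assumption holds.

V ≈ 2.76 m/s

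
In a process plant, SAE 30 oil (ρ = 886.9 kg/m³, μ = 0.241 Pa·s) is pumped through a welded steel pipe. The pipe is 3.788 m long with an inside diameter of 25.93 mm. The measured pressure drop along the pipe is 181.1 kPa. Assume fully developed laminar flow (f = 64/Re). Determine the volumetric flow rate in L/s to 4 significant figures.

For laminar flow, f = 64/Re with Re = ρVD/μ, so Darcy-Weisbach reduces to ΔP = 32μLV/D². Solving for V: V = ΔP·D²/(32μL) = 1.811e+05·(0.02593)²/(32·0.241·3.788) = 4.168 m/s.
Check: Re = ρVD/μ = 886.9·4.168·0.02593/0.241 = 397.7 < 2300, so the laminar assumption holds.
Q = V·A = 4.168·(π/4·0.02593²) = 0.002201 m³/s = 2.201 L/s.

Q ≈ 2.201 L/s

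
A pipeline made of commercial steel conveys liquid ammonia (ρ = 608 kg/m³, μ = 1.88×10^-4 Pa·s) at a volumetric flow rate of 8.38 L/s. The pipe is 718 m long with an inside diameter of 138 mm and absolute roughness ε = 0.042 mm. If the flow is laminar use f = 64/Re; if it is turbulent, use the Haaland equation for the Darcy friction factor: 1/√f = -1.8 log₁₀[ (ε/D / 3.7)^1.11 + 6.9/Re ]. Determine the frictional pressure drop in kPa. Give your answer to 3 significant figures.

ΔP ≈ 8.50 kPa

Q = 8.38 L/s = 8.38/1000 = 0.00838 m³/s.
Cross-sectional area A = πD²/4 = π(0.138)²/4 = 0.01496 m²; mean velocity V = Q/A = 0.00838/0.01496 = 0.5603 m/s.
Reynolds number Re = ρVD/μ = 608 · 0.5603 · 0.138 / 0.000188 = 2.5e+05.
Re > 4000 → turbulent. Relative roughness ε/D = 4.2e-05/0.138 = 0.000304. Haaland: 1/√f = -1.8 log₁₀[(0.000304/3.7)^1.11 + 6.9/2.5e+05] = -1.8 log₁₀[2.92e-05 + 2.76e-05] = 7.642, so f = 0.01712.
Darcy-Weisbach: ΔP = f(L/D)(ρV²/2) = 0.01712·(718/0.138)·(608·0.5603²/2) = 0.01712·5203·95.43 = 8502 Pa.
ΔP = 8502 Pa = 8.50 kPa.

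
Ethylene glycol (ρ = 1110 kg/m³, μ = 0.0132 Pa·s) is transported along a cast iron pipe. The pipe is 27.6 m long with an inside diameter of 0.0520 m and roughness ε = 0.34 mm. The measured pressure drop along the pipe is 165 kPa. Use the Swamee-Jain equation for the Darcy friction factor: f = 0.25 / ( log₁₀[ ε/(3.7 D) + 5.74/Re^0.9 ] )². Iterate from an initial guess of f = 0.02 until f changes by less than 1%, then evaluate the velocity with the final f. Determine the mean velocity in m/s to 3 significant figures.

V ≈ 3.85 m/s

Rearranging Darcy-Weisbach: V = √(2·ΔP·D/(f·L·ρ)). With ε/D = 0.00034/0.052 = 0.00654, iterate starting from f = 0.02:
  f = 0.02 → V = √(2·1.65e+05·0.052/(0.02·27.6·1110)) = 5.292 m/s; Re = ρVD/μ = 2.314e+04; f → 0.03665
  f = 0.03665 → V = 3.909 m/s; Re = 1.709e+04; f → 0.03769
  f = 0.03769 → V = 3.855 m/s; Re = 1.686e+04; f → 0.03774
Converged (Δf/f < 1%). With the final f = 0.03774: V = √(2·1.65e+05·0.052/(0.03774·27.6·1110)) = 3.852 m/s.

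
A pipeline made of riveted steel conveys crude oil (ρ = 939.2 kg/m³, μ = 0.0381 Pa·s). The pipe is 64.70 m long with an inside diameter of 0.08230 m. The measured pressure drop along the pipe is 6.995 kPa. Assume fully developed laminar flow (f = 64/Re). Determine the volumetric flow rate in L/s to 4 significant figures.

For laminar flow, f = 64/Re with Re = ρVD/μ, so Darcy-Weisbach reduces to ΔP = 32μLV/D². Solving for V: V = ΔP·D²/(32μL) = 6995·(0.0823)²/(32·0.0381·64.7) = 0.6006 m/s.
Check: Re = ρVD/μ = 939.2·0.6006·0.0823/0.0381 = 1219 < 2300, so the laminar assumption holds.
Q = V·A = 0.6006·(π/4·0.0823²) = 0.003195 m³/s = 3.195 L/s.

Q ≈ 3.195 L/s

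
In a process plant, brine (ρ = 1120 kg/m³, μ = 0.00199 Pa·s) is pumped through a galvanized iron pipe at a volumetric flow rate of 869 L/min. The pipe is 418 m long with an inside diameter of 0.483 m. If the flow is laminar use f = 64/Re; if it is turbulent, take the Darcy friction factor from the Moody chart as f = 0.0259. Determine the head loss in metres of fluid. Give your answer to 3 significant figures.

h_f ≈ 0.00714 m

Q = 869 L/min = 869/60000 = 0.01448 m³/s.
Cross-sectional area A = πD²/4 = π(0.483)²/4 = 0.1832 m²; mean velocity V = Q/A = 0.01448/0.1832 = 0.07905 m/s.
Reynolds number Re = ρVD/μ = 1120 · 0.07905 · 0.483 / 0.00199 = 2.149e+04.
Re > 4000 → turbulent; use the Moody-chart value f = 0.0259.
Darcy-Weisbach: ΔP = f(L/D)(ρV²/2) = 0.0259·(418/0.483)·(1120·0.07905²/2) = 0.0259·865.4·3.499 = 78.43 Pa.
Head loss h_f = ΔP/(ρg) = 78.43/(1120·9.81) = 0.00714 m.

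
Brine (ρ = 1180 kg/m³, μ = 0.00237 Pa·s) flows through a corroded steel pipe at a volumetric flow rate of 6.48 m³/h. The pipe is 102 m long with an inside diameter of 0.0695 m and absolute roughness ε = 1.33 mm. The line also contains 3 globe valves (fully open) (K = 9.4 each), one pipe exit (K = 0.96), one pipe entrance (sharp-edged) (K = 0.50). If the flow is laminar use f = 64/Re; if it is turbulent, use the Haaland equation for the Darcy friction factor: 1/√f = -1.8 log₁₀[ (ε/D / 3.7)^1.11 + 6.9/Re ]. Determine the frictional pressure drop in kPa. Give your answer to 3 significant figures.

Q = 6.48 m³/h = 6.48/3600 = 0.0018 m³/s.
Cross-sectional area A = πD²/4 = π(0.0695)²/4 = 0.003794 m²; mean velocity V = Q/A = 0.0018/0.003794 = 0.4745 m/s.
Reynolds number Re = ρVD/μ = 1180 · 0.4745 · 0.0695 / 0.00237 = 1.642e+04.
Re > 4000 → turbulent. Relative roughness ε/D = 0.00133/0.0695 = 0.0191. Haaland: 1/√f = -1.8 log₁₀[(0.0191/3.7)^1.11 + 6.9/1.642e+04] = -1.8 log₁₀[0.0029 + 0.00042] = 4.462, so f = 0.05022.
Total minor-loss coefficient ΣK = 3·9.4 + 1·0.96 + 1·0.5 = 29.7.
ΔP = [f·L/D + ΣK]·(ρV²/2) = [0.05022·102/0.0695 + 29.7]·(1180·0.4745²/2) = [73.71 + 29.7]·132.8 = 1.373e+04 Pa.
ΔP = 1.373e+04 Pa = 13.7 kPa.

ΔP ≈ 13.7 kPa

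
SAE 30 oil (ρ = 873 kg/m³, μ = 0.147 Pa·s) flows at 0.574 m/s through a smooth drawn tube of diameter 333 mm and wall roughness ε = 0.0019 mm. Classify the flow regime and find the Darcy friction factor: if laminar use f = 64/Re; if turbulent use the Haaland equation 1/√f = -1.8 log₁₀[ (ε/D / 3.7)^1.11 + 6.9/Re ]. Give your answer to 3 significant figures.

Re = ρVD/μ = 873·0.574·0.333/0.147 = 1135.
Re < 2300 → laminar, so f = 64/Re = 0.05638 (roughness is irrelevant in laminar flow).

f ≈ 0.0564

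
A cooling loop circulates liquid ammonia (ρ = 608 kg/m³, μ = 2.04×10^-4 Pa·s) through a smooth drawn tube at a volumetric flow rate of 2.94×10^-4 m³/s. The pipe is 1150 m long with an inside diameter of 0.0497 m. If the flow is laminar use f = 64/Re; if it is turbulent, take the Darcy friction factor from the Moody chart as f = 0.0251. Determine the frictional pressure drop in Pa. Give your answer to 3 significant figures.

ΔP ≈ 4050 Pa

Cross-sectional area A = πD²/4 = π(0.0497)²/4 = 0.00194 m²; mean velocity V = Q/A = 0.000294/0.00194 = 0.1515 m/s.
Reynolds number Re = ρVD/μ = 608 · 0.1515 · 0.0497 / 0.000204 = 2.245e+04.
Re > 4000 → turbulent; use the Moody-chart value f = 0.0251.
Darcy-Weisbach: ΔP = f(L/D)(ρV²/2) = 0.0251·(1150/0.0497)·(608·0.1515²/2) = 0.0251·2.314e+04·6.982 = 4055 Pa.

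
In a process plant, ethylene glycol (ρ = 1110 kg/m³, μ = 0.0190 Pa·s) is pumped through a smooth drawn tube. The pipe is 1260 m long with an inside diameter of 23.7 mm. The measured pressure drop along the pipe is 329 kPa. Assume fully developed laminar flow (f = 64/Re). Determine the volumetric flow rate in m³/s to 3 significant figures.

Q ≈ 1.06×10^-4 m³/s

For laminar flow, f = 64/Re with Re = ρVD/μ, so Darcy-Weisbach reduces to ΔP = 32μLV/D². Solving for V: V = ΔP·D²/(32μL) = 3.29e+05·(0.0237)²/(32·0.019·1260) = 0.2412 m/s.
Check: Re = ρVD/μ = 1110·0.2412·0.0237/0.019 = 334 < 2300, so the laminar assumption holds.
Q = V·A = 0.2412·(π/4·0.0237²) = 0.0001064 m³/s = 1.06×10^-4 m³/s.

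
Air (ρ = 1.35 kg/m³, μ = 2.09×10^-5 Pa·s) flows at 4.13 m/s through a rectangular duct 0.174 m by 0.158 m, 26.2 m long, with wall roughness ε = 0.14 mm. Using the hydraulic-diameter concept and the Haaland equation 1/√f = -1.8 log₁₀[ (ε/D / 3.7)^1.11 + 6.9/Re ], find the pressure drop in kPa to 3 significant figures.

ΔP ≈ 0.0432 kPa

Hydraulic diameter D_h = 4A/P = 4·(0.174·0.158)/(2·(0.174+0.158)) = 0.11/0.664 = 0.1656 m.
Re = ρVD_h/μ = 1.35·4.13·0.1656/2.09e-05 = 4.418e+04.
ε/D_h = 0.00014/0.1656 = 0.000845; Haaland gives 1/√f = -1.8 log₁₀[9.08e-05+0.000156] = 6.493, so f = 0.02372.
ΔP = f(L/D_h)(ρV²/2) = 0.02372·26.2/0.1656·11.51 = 43.2 Pa.
ΔP = 0.0432 kPa.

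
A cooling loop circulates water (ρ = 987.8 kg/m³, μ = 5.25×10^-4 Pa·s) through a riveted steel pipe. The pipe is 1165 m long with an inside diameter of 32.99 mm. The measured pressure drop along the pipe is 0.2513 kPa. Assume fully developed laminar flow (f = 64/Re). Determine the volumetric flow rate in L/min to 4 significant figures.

Q ≈ 0.7167 L/min

For laminar flow, f = 64/Re with Re = ρVD/μ, so Darcy-Weisbach reduces to ΔP = 32μLV/D². Solving for V: V = ΔP·D²/(32μL) = 251.3·(0.03299)²/(32·0.000525·1165) = 0.01397 m/s.
Check: Re = ρVD/μ = 987.8·0.01397·0.03299/0.000525 = 867.4 < 2300, so the laminar assumption holds.
Q = V·A = 0.01397·(π/4·0.03299²) = 1.194e-05 m³/s = 0.7167 L/min.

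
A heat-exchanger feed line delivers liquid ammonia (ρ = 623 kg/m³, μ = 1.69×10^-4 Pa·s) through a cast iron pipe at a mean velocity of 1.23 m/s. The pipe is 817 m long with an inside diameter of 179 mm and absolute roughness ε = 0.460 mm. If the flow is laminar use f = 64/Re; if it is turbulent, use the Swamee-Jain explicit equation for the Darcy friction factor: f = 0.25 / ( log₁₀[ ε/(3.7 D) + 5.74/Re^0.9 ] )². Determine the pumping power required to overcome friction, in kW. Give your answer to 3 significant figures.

Reynolds number Re = ρVD/μ = 623 · 1.23 · 0.179 / 0.000169 = 8.116e+05.
Re > 4000 → turbulent. Relative roughness ε/D = 0.00046/0.179 = 0.00257. Swamee-Jain: f = 0.25/(log₁₀[0.00257/3.7 + 5.74/8.116e+05^0.9])² = 0.25/(log₁₀[0.000695 + 2.76e-05])² = 0.25/(-3.141)² = 0.02533.
Darcy-Weisbach: ΔP = f(L/D)(ρV²/2) = 0.02533·(817/0.179)·(623·1.23²/2) = 0.02533·4564·471.3 = 5.449e+04 Pa.
Q = V·A = 1.23·0.02516 = 0.03095 m³/s.
Pumping power P = QΔP = 0.03095·5.449e+04 = 1687 W = 1.69 kW.

P ≈ 1.69 kW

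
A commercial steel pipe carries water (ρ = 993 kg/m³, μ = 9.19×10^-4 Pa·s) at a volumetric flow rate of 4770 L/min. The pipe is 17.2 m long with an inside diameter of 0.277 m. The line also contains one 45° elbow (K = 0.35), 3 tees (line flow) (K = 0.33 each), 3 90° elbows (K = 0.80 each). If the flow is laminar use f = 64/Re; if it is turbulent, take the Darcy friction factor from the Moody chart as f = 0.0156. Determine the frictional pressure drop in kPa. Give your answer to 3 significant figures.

ΔP ≈ 4.07 kPa

Q = 4770 L/min = 4770/60000 = 0.0795 m³/s.
Cross-sectional area A = πD²/4 = π(0.277)²/4 = 0.06026 m²; mean velocity V = Q/A = 0.0795/0.06026 = 1.319 m/s.
Reynolds number Re = ρVD/μ = 993 · 1.319 · 0.277 / 0.000919 = 3.948e+05.
Re > 4000 → turbulent; use the Moody-chart value f = 0.0156.
Total minor-loss coefficient ΣK = 1·0.35 + 3·0.33 + 3·0.8 = 3.74.
ΔP = [f·L/D + ΣK]·(ρV²/2) = [0.0156·17.2/0.277 + 3.74]·(993·1.319²/2) = [0.9687 + 3.74]·864.1 = 4069 Pa.
ΔP = 4069 Pa = 4.07 kPa.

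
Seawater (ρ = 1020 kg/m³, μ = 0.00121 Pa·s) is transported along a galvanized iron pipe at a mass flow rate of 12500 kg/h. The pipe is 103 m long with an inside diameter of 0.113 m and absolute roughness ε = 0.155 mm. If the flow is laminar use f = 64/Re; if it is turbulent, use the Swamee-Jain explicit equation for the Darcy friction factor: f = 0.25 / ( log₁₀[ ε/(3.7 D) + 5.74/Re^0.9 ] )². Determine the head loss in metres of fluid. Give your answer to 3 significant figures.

ṁ = 12500 kg/h = 12500/3600 = 3.472 kg/s.
A = πD²/4 = π(0.113)²/4 = 0.01003 m²; mean velocity V = ṁ/(ρA) = 3.472/(1020 · 0.01003) = 0.3394 m/s.
Reynolds number Re = ρVD/μ = 1020 · 0.3394 · 0.113 / 0.00121 = 3.233e+04.
Re > 4000 → turbulent. Relative roughness ε/D = 0.000155/0.113 = 0.00137. Swamee-Jain: f = 0.25/(log₁₀[0.00137/3.7 + 5.74/3.233e+04^0.9])² = 0.25/(log₁₀[0.000371 + 0.000501])² = 0.25/(-3.059)² = 0.02671.
Darcy-Weisbach: ΔP = f(L/D)(ρV²/2) = 0.02671·(103/0.113)·(1020·0.3394²/2) = 0.02671·911.5·58.76 = 1431 Pa.
Head loss h_f = ΔP/(ρg) = 1431/(1020·9.81) = 0.143 m.

h_f ≈ 0.143 m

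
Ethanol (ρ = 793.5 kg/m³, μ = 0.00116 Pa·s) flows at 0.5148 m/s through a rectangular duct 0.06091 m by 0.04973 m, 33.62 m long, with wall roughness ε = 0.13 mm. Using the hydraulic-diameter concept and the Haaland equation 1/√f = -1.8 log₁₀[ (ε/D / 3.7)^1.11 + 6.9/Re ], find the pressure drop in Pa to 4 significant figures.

ΔP ≈ 1956 Pa

Hydraulic diameter D_h = 4A/P = 4·(0.06091·0.04973)/(2·(0.06091+0.04973)) = 0.01212/0.2213 = 0.05476 m.
Re = ρVD_h/μ = 793.5·0.5148·0.05476/0.00116 = 1.928e+04.
ε/D_h = 0.00013/0.05476 = 0.00237; Haaland gives 1/√f = -1.8 log₁₀[0.000286+0.000358] = 5.744, so f = 0.0303.
ΔP = f(L/D_h)(ρV²/2) = 0.0303·33.62/0.05476·105.1 = 1956 Pa.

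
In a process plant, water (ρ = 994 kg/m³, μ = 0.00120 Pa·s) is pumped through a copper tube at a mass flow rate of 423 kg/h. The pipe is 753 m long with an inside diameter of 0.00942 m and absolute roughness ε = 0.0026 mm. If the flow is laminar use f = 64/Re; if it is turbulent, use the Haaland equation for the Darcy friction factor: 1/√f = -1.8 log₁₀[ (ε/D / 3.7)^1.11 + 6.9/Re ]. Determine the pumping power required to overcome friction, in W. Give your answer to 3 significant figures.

P ≈ 392 W

ṁ = 423 kg/h = 423/3600 = 0.1175 kg/s.
A = πD²/4 = π(0.00942)²/4 = 6.969e-05 m²; mean velocity V = ṁ/(ρA) = 0.1175/(994 · 6.969e-05) = 1.696 m/s.
Reynolds number Re = ρVD/μ = 994 · 1.696 · 0.00942 / 0.0012 = 1.323e+04.
Re > 4000 → turbulent. Relative roughness ε/D = 2.6e-06/0.00942 = 0.000276. Haaland: 1/√f = -1.8 log₁₀[(0.000276/3.7)^1.11 + 6.9/1.323e+04] = -1.8 log₁₀[2.62e-05 + 0.000521] = 5.871, so f = 0.02901.
Darcy-Weisbach: ΔP = f(L/D)(ρV²/2) = 0.02901·(753/0.00942)·(994·1.696²/2) = 0.02901·7.994e+04·1430 = 3.316e+06 Pa.
Q = ṁ/ρ = 0.1175/994 = 0.0001182 m³/s.
Pumping power P = QΔP = 0.0001182·3.316e+06 = 392.0 W = 392 W.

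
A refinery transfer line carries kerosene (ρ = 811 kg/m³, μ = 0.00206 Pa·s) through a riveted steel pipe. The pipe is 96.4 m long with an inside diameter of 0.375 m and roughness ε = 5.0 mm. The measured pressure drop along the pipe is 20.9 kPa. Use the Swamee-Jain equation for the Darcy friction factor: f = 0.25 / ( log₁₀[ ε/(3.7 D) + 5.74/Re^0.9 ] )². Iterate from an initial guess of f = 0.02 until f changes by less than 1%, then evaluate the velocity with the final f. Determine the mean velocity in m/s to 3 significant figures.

Rearranging Darcy-Weisbach: V = √(2·ΔP·D/(f·L·ρ)). With ε/D = 0.005/0.375 = 0.0133, iterate starting from f = 0.02:
  f = 0.02 → V = √(2·2.09e+04·0.375/(0.02·96.4·811)) = 3.166 m/s; Re = ρVD/μ = 4.674e+05; f → 0.04207
  f = 0.04207 → V = 2.183 m/s; Re = 3.223e+05; f → 0.04214
Converged (Δf/f < 1%). With the final f = 0.04214: V = √(2·2.09e+04·0.375/(0.04214·96.4·811)) = 2.181 m/s.

V ≈ 2.18 m/s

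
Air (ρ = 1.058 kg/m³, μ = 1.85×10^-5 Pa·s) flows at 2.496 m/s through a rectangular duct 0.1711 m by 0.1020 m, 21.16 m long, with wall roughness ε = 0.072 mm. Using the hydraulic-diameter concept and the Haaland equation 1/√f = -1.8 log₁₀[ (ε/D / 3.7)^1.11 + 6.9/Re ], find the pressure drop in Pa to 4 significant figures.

ΔP ≈ 14.91 Pa

Hydraulic diameter D_h = 4A/P = 4·(0.1711·0.102)/(2·(0.1711+0.102)) = 0.06981/0.5462 = 0.1278 m.
Re = ρVD_h/μ = 1.058·2.496·0.1278/1.85e-05 = 1.824e+04.
ε/D_h = 7.2e-05/0.1278 = 0.000563; Haaland gives 1/√f = -1.8 log₁₀[5.79e-05+0.000378] = 6.049, so f = 0.02733.
ΔP = f(L/D_h)(ρV²/2) = 0.02733·21.16/0.1278·3.296 = 14.91 Pa.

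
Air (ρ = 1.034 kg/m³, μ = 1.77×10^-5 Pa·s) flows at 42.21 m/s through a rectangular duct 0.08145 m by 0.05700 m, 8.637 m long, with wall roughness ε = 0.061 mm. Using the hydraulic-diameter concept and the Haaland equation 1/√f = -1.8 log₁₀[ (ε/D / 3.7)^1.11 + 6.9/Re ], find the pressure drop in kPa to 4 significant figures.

Hydraulic diameter D_h = 4A/P = 4·(0.08145·0.057)/(2·(0.08145+0.057)) = 0.01857/0.2769 = 0.06707 m.
Re = ρVD_h/μ = 1.034·42.21·0.06707/1.77e-05 = 1.654e+05.
ε/D_h = 6.1e-05/0.06707 = 0.00091; Haaland gives 1/√f = -1.8 log₁₀[9.85e-05+4.17e-05] = 6.936, so f = 0.02079.
ΔP = f(L/D_h)(ρV²/2) = 0.02079·8.637/0.06707·921.1 = 2466 Pa.
ΔP = 2.466 kPa.

ΔP ≈ 2.466 kPa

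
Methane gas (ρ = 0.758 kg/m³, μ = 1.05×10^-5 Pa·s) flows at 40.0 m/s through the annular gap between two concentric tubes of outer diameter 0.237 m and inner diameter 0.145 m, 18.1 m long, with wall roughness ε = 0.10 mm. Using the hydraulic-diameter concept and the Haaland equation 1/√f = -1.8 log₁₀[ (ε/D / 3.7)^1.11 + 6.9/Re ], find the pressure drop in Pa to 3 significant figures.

Hydraulic diameter D_h = 4A/P = D_o - D_i = 0.237 - 0.145 = 0.092 m.
Re = ρVD_h/μ = 0.758·40·0.092/1.05e-05 = 2.657e+05.
ε/D_h = 0.0001/0.092 = 0.00109; Haaland gives 1/√f = -1.8 log₁₀[0.00012+2.6e-05] = 6.904, so f = 0.02098.
ΔP = f(L/D_h)(ρV²/2) = 0.02098·18.1/0.092·606.4 = 2503 Pa.

ΔP ≈ 2500 Pa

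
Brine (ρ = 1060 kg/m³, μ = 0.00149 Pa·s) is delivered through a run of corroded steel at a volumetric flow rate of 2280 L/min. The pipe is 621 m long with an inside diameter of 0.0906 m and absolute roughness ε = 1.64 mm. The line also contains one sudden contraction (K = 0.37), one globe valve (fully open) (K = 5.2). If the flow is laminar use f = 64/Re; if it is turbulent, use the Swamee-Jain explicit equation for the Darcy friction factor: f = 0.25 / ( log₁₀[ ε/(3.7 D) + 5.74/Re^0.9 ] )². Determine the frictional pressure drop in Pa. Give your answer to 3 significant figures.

Q = 2280 L/min = 2280/60000 = 0.038 m³/s.
Cross-sectional area A = πD²/4 = π(0.0906)²/4 = 0.006447 m²; mean velocity V = Q/A = 0.038/0.006447 = 5.894 m/s.
Reynolds number Re = ρVD/μ = 1060 · 5.894 · 0.0906 / 0.00149 = 3.799e+05.
Re > 4000 → turbulent. Relative roughness ε/D = 0.00164/0.0906 = 0.0181. Swamee-Jain: f = 0.25/(log₁₀[0.0181/3.7 + 5.74/3.799e+05^0.9])² = 0.25/(log₁₀[0.00489 + 5.46e-05])² = 0.25/(-2.306)² = 0.04703.
Total minor-loss coefficient ΣK = 1·0.37 + 1·5.2 = 5.57.
ΔP = [f·L/D + ΣK]·(ρV²/2) = [0.04703·621/0.0906 + 5.57]·(1060·5.894²/2) = [322.3 + 5.57]·1.841e+04 = 6.038e+06 Pa.

ΔP ≈ 6.04×10^6 Pa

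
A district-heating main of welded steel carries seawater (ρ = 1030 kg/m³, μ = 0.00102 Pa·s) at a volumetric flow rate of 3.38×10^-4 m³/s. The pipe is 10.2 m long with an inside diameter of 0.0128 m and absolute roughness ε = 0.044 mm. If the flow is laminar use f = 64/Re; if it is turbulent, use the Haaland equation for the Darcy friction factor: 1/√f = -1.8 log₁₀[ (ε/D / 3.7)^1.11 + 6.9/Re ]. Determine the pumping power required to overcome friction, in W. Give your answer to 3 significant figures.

P ≈ 28.9 W

Cross-sectional area A = πD²/4 = π(0.0128)²/4 = 0.0001287 m²; mean velocity V = Q/A = 0.000338/0.0001287 = 2.627 m/s.
Reynolds number Re = ρVD/μ = 1030 · 2.627 · 0.0128 / 0.00102 = 3.395e+04.
Re > 4000 → turbulent. Relative roughness ε/D = 4.4e-05/0.0128 = 0.00344. Haaland: 1/√f = -1.8 log₁₀[(0.00344/3.7)^1.11 + 6.9/3.395e+04] = -1.8 log₁₀[0.000431 + 0.000203] = 5.756, so f = 0.03018.
Darcy-Weisbach: ΔP = f(L/D)(ρV²/2) = 0.03018·(10.2/0.0128)·(1030·2.627²/2) = 0.03018·796.9·3553 = 8.546e+04 Pa.
Pumping power P = QΔP = 0.000338·8.546e+04 = 28.89 W = 28.9 W.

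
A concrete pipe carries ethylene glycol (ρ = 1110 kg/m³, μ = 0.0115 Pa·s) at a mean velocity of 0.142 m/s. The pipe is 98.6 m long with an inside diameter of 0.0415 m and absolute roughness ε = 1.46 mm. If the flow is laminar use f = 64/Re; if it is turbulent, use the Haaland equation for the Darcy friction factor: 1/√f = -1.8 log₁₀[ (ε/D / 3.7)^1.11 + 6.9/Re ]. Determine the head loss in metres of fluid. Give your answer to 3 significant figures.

Reynolds number Re = ρVD/μ = 1110 · 0.142 · 0.0415 / 0.0115 = 568.8.
Re < 2300 → laminar flow, so f = 64/Re = 64/568.8 = 0.1125 (the turbulent correlation is not needed).
Darcy-Weisbach: ΔP = f(L/D)(ρV²/2) = 0.1125·(98.6/0.0415)·(1110·0.142²/2) = 0.1125·2376·11.19 = 2992 Pa.
Head loss h_f = ΔP/(ρg) = 2992/(1110·9.81) = 0.275 m.

h_f ≈ 0.275 m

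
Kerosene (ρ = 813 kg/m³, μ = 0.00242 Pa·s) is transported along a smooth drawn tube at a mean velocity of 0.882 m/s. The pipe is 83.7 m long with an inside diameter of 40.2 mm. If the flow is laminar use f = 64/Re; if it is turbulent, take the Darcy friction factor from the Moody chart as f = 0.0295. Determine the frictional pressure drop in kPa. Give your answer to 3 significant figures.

ΔP ≈ 19.4 kPa

Reynolds number Re = ρVD/μ = 813 · 0.882 · 0.0402 / 0.00242 = 1.191e+04.
Re > 4000 → turbulent; use the Moody-chart value f = 0.0295.
Darcy-Weisbach: ΔP = f(L/D)(ρV²/2) = 0.0295·(83.7/0.0402)·(813·0.882²/2) = 0.0295·2082·316.2 = 1.942e+04 Pa.
ΔP = 1.942e+04 Pa = 19.4 kPa.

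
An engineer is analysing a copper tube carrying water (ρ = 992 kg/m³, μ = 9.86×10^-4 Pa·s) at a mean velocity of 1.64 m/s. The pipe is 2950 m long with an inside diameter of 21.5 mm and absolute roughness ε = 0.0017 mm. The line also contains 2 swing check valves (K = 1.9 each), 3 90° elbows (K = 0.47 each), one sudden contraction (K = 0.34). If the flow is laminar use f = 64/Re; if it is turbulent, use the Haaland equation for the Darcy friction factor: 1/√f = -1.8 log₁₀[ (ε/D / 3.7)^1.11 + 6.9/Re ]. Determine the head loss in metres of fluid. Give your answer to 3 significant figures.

h_f ≈ 426 m

Reynolds number Re = ρVD/μ = 992 · 1.64 · 0.0215 / 0.000986 = 3.547e+04.
Re > 4000 → turbulent. Relative roughness ε/D = 1.7e-06/0.0215 = 7.91e-05. Haaland: 1/√f = -1.8 log₁₀[(7.91e-05/3.7)^1.11 + 6.9/3.547e+04] = -1.8 log₁₀[6.55e-06 + 0.000195] = 6.654, so f = 0.02259.
Total minor-loss coefficient ΣK = 2·1.9 + 3·0.47 + 1·0.34 = 5.55.
ΔP = [f·L/D + ΣK]·(ρV²/2) = [0.02259·2950/0.0215 + 5.55]·(992·1.64²/2) = [3099 + 5.55]·1334 = 4.142e+06 Pa.
Head loss h_f = ΔP/(ρg) = 4.142e+06/(992·9.81) = 426 m.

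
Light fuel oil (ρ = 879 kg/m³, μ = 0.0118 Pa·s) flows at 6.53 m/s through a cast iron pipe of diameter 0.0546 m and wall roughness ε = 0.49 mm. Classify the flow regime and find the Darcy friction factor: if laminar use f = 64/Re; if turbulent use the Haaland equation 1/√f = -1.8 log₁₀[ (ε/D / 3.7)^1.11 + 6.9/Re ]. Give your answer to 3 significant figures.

Re = ρVD/μ = 879·6.53·0.0546/0.0118 = 2.656e+04.
Re > 4000 → turbulent. ε/D = 0.00049/0.0546 = 0.00897; Haaland: 1/√f = -1.8 log₁₀[0.00125 + 0.00026] = 5.078, so f = 0.03879.

f ≈ 0.0388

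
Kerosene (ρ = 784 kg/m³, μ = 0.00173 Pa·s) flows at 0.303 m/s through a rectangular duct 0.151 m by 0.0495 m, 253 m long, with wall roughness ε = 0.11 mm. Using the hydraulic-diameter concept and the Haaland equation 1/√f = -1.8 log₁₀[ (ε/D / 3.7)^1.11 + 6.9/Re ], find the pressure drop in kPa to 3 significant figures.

Hydraulic diameter D_h = 4A/P = 4·(0.151·0.0495)/(2·(0.151+0.0495)) = 0.0299/0.401 = 0.07456 m.
Re = ρVD_h/μ = 784·0.303·0.07456/0.00173 = 1.024e+04.
ε/D_h = 0.00011/0.07456 = 0.00148; Haaland gives 1/√f = -1.8 log₁₀[0.000169+0.000674] = 5.534, so f = 0.03265.
ΔP = f(L/D_h)(ρV²/2) = 0.03265·253/0.07456·35.99 = 3988 Pa.
ΔP = 3.99 kPa.

ΔP ≈ 3.99 kPa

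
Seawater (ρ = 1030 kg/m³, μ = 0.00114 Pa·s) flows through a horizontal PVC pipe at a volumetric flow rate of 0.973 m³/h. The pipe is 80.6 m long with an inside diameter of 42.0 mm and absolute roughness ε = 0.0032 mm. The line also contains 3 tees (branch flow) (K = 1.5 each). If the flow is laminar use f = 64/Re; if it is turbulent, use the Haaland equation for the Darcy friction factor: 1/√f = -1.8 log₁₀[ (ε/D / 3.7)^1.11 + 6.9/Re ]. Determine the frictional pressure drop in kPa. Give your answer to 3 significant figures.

Q = 0.973 m³/h = 0.973/3600 = 0.0002703 m³/s.
Cross-sectional area A = πD²/4 = π(0.042)²/4 = 0.001385 m²; mean velocity V = Q/A = 0.0002703/0.001385 = 0.1951 m/s.
Reynolds number Re = ρVD/μ = 1030 · 0.1951 · 0.042 / 0.00114 = 7403.
Re > 4000 → turbulent. Relative roughness ε/D = 3.2e-06/0.042 = 7.62e-05. Haaland: 1/√f = -1.8 log₁₀[(7.62e-05/3.7)^1.11 + 6.9/7403] = -1.8 log₁₀[6.28e-06 + 0.000932] = 5.45, so f = 0.03367.
Total minor-loss coefficient ΣK = 3·1.5 = 4.5.
ΔP = [f·L/D + ΣK]·(ρV²/2) = [0.03367·80.6/0.042 + 4.5]·(1030·0.1951²/2) = [64.61 + 4.5]·19.6 = 1355 Pa.
ΔP = 1355 Pa = 1.35 kPa.

ΔP ≈ 1.35 kPa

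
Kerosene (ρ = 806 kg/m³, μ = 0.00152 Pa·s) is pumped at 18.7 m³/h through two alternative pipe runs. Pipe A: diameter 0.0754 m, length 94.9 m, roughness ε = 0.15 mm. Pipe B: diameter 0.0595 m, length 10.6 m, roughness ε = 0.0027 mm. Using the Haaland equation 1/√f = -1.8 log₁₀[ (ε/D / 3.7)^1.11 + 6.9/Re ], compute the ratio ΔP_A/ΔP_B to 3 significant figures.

ΔP_A/ΔP_B ≈ 3.60

Pipe A: V = Q/A = 0.005194/0.004465 = 1.163 m/s; Re = 4.651e+04; ε/D = 0.00199; Haaland → f = 0.02644; ΔP_A = f(L/D)(ρV²/2) = 1.815e+04 Pa.
Pipe B: V = Q/A = 0.005194/0.002781 = 1.868 m/s; Re = 5.894e+04; ε/D = 4.54e-05; Haaland → f = 0.0201; ΔP_B = f(L/D)(ρV²/2) = 5036 Pa.
ΔP_A/ΔP_B = 1.815e+04/5036 = 3.60.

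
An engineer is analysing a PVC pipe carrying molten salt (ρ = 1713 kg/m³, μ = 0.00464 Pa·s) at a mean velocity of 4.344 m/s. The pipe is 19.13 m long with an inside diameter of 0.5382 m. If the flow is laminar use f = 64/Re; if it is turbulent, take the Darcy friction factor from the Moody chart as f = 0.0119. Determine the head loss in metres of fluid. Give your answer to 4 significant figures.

h_f ≈ 0.4068 m

Reynolds number Re = ρVD/μ = 1713 · 4.344 · 0.5382 / 0.00464 = 8.631e+05.
Re > 4000 → turbulent; use the Moody-chart value f = 0.0119.
Darcy-Weisbach: ΔP = f(L/D)(ρV²/2) = 0.0119·(19.13/0.5382)·(1713·4.344²/2) = 0.0119·35.54·1.616e+04 = 6836 Pa.
Head loss h_f = ΔP/(ρg) = 6836/(1713·9.81) = 0.4068 m.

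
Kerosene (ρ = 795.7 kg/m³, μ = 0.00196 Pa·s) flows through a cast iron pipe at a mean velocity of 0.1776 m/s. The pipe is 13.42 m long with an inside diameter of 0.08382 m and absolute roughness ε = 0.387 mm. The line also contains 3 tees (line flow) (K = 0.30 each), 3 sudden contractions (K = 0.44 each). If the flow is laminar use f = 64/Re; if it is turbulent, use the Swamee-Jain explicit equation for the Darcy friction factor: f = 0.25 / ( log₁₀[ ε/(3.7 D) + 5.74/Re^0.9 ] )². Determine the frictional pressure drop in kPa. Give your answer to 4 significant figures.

Reynolds number Re = ρVD/μ = 795.7 · 0.1776 · 0.08382 / 0.00196 = 6043.
Re > 4000 → turbulent. Relative roughness ε/D = 0.000387/0.08382 = 0.00462. Swamee-Jain: f = 0.25/(log₁₀[0.00462/3.7 + 5.74/6043^0.9])² = 0.25/(log₁₀[0.00125 + 0.00227])² = 0.25/(-2.454)² = 0.04152.
Total minor-loss coefficient ΣK = 3·0.3 + 3·0.44 = 2.22.
ΔP = [f·L/D + ΣK]·(ρV²/2) = [0.04152·13.42/0.08382 + 2.22]·(795.7·0.1776²/2) = [6.647 + 2.22]·12.55 = 111.3 Pa.
ΔP = 111.3 Pa = 0.1113 kPa.

ΔP ≈ 0.1113 kPa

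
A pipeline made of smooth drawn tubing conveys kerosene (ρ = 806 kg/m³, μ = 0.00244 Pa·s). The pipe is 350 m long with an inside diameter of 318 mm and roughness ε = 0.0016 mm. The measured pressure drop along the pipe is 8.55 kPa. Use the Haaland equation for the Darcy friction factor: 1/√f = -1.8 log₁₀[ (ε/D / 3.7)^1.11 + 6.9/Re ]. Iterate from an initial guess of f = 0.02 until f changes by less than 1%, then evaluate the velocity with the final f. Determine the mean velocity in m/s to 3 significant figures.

V ≈ 1.05 m/s

Rearranging Darcy-Weisbach: V = √(2·ΔP·D/(f·L·ρ)). With ε/D = 1.6e-06/0.318 = 5.03e-06, iterate starting from f = 0.02:
  f = 0.02 → V = √(2·8550·0.318/(0.02·350·806)) = 0.9817 m/s; Re = ρVD/μ = 1.031e+05; f → 0.01773
  f = 0.01773 → V = 1.043 m/s; Re = 1.095e+05; f → 0.01751
  f = 0.01751 → V = 1.049 m/s; Re = 1.102e+05; f → 0.01749
Converged (Δf/f < 1%). With the final f = 0.01749: V = √(2·8550·0.318/(0.01749·350·806)) = 1.05 m/s.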